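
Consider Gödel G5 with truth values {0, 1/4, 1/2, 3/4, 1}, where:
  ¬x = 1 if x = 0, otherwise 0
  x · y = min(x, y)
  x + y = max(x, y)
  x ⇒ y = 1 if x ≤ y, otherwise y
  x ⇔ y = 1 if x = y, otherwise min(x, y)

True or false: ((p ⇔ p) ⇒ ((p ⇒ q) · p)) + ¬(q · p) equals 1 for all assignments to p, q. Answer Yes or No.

No

Counterexample: take p = 1/4, q = 1/4.
p ⇔ p = 1/4 ⇔ 1/4 = 1
p ⇒ q = 1/4 ⇒ 1/4 = 1
(p ⇒ q) · p = 1 · 1/4 = 1/4
(p ⇔ p) ⇒ ((p ⇒ q) · p) = 1 ⇒ 1/4 = 1/4
q · p = 1/4 · 1/4 = 1/4
¬(q · p) = ¬1/4 = 0
((p ⇔ p) ⇒ ((p ⇒ q) · p)) + ¬(q · p) = 1/4 + 0 = 1/4
This gives 1/4 ≠ 1.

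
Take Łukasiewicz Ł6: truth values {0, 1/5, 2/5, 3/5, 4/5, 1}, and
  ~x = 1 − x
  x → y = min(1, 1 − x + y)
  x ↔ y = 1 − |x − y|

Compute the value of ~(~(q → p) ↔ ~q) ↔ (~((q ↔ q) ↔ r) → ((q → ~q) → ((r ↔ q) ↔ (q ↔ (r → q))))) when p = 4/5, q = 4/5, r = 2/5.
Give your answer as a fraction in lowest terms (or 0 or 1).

q → p = 4/5 → 4/5 = 1
~(q → p) = ~1 = 0
~q = ~4/5 = 1/5
~(q → p) ↔ ~q = 0 ↔ 1/5 = 4/5
~(~(q → p) ↔ ~q) = ~4/5 = 1/5
q ↔ q = 4/5 ↔ 4/5 = 1
(q ↔ q) ↔ r = 1 ↔ 2/5 = 2/5
~((q ↔ q) ↔ r) = ~2/5 = 3/5
~q = ~4/5 = 1/5
q → ~q = 4/5 → 1/5 = 2/5
r ↔ q = 2/5 ↔ 4/5 = 3/5
r → q = 2/5 → 4/5 = 1
q ↔ (r → q) = 4/5 ↔ 1 = 4/5
(r ↔ q) ↔ (q ↔ (r → q)) = 3/5 ↔ 4/5 = 4/5
(q → ~q) → ((r ↔ q) ↔ (q ↔ (r → q))) = 2/5 → 4/5 = 1
~((q ↔ q) ↔ r) → ((q → ~q) → ((r ↔ q) ↔ (q ↔ (r → q)))) = 3/5 → 1 = 1
~(~(q → p) ↔ ~q) ↔ (~((q ↔ q) ↔ r) → ((q → ~q) → ((r ↔ q) ↔ (q ↔ (r → q))))) = 1/5 ↔ 1 = 1/5

1/5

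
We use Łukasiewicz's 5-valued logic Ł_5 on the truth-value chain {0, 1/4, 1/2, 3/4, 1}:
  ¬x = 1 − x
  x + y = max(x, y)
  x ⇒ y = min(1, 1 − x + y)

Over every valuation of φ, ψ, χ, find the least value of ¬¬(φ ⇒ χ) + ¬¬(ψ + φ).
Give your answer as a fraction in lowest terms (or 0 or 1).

Take φ = 1/2, ψ = 0, χ = 0:
φ ⇒ χ = 1/2 ⇒ 0 = 1/2
¬(φ ⇒ χ) = ¬1/2 = 1/2
¬¬(φ ⇒ χ) = ¬1/2 = 1/2
ψ + φ = 0 + 1/2 = 1/2
¬(ψ + φ) = ¬1/2 = 1/2
¬¬(ψ + φ) = ¬1/2 = 1/2
¬¬(φ ⇒ χ) + ¬¬(ψ + φ) = 1/2 + 1/2 = 1/2
No assignment yields a value below 1/2, so this is the minimum.

1/2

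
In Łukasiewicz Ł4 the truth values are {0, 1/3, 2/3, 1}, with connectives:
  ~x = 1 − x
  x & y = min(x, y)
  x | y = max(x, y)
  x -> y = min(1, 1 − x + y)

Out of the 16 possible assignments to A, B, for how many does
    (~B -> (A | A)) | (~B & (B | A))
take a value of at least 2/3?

13

A = 0, B = 0 ↦ 0  <
A = 0, B = 1/3 ↦ 1/3  <
A = 0, B = 2/3 ↦ 2/3  ≥
A = 0, B = 1 ↦ 1  ≥
A = 1/3, B = 0 ↦ 1/3  <
A = 1/3, B = 1/3 ↦ 2/3  ≥
A = 1/3, B = 2/3 ↦ 1  ≥
A = 1/3, B = 1 ↦ 1  ≥
A = 2/3, B = 0 ↦ 2/3  ≥
A = 2/3, B = 1/3 ↦ 1  ≥
A = 2/3, B = 2/3 ↦ 1  ≥
A = 2/3, B = 1 ↦ 1  ≥
A = 1, B = 0 ↦ 1  ≥
A = 1, B = 1/3 ↦ 1  ≥
A = 1, B = 2/3 ↦ 1  ≥
A = 1, B = 1 ↦ 1  ≥
So 13 of the 16 assignments meet the threshold.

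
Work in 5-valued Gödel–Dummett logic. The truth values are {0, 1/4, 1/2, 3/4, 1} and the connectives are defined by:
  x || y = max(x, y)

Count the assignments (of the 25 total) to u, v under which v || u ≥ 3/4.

16

value 1: 9 assignments (counts)
value 3/4: 7 assignments (counts)
value 1/2: 5 assignments
value 1/4: 3 assignments
value 0: 1 assignment
So 16 of the 25 assignments meet the threshold.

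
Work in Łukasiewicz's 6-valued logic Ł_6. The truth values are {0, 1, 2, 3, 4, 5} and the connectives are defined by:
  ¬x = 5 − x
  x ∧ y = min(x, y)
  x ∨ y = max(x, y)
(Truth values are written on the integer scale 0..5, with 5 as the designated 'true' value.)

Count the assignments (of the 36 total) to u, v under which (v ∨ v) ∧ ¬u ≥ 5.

value 5: 1 assignment (counts)
value 4: 3 assignments
value 3: 5 assignments
value 2: 7 assignments
value 1: 9 assignments
value 0: 11 assignments
So 1 of the 36 assignments meets the threshold.

1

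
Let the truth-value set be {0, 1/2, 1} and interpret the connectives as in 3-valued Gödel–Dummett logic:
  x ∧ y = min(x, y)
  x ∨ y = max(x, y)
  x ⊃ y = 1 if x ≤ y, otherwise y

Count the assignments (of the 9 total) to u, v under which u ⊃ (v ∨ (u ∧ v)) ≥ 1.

u = 0, v = 0 ↦ 1  ≥
u = 0, v = 1/2 ↦ 1  ≥
u = 0, v = 1 ↦ 1  ≥
u = 1/2, v = 0 ↦ 0  <
u = 1/2, v = 1/2 ↦ 1  ≥
u = 1/2, v = 1 ↦ 1  ≥
u = 1, v = 0 ↦ 0  <
u = 1, v = 1/2 ↦ 1/2  <
u = 1, v = 1 ↦ 1  ≥
So 6 of the 9 assignments meet the threshold.

6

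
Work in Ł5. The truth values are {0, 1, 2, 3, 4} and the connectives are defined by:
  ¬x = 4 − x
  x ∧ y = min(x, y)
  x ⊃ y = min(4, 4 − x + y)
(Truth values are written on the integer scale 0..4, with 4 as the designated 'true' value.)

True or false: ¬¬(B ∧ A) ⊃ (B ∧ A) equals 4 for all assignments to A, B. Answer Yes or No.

At A = 0, B = 3, for instance:
B ∧ A = 3 ∧ 0 = 0
¬(B ∧ A) = ¬0 = 4
¬¬(B ∧ A) = ¬4 = 0
¬¬(B ∧ A) ⊃ (B ∧ A) = 0 ⊃ 0 = 4
and checking the remaining 24 assignments likewise gives ≥ 4 in every case.

Yes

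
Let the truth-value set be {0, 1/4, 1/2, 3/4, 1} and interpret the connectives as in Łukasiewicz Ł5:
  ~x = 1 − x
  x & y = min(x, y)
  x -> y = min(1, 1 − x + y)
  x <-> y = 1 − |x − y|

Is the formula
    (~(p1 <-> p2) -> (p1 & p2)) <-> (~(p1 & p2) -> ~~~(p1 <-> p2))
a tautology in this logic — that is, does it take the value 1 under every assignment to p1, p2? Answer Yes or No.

No

Counterexample: take p1 = 0, p2 = 0.
p1 <-> p2 = 0 <-> 0 = 1
~(p1 <-> p2) = ~1 = 0
p1 & p2 = 0 & 0 = 0
~(p1 <-> p2) -> (p1 & p2) = 0 -> 0 = 1
p1 & p2 = 0 & 0 = 0
~(p1 & p2) = ~0 = 1
p1 <-> p2 = 0 <-> 0 = 1
~(p1 <-> p2) = ~1 = 0
~~(p1 <-> p2) = ~0 = 1
~~~(p1 <-> p2) = ~1 = 0
~(p1 & p2) -> ~~~(p1 <-> p2) = 1 -> 0 = 0
(~(p1 <-> p2) -> (p1 & p2)) <-> (~(p1 & p2) -> ~~~(p1 <-> p2)) = 1 <-> 0 = 0
This gives 0 ≠ 1.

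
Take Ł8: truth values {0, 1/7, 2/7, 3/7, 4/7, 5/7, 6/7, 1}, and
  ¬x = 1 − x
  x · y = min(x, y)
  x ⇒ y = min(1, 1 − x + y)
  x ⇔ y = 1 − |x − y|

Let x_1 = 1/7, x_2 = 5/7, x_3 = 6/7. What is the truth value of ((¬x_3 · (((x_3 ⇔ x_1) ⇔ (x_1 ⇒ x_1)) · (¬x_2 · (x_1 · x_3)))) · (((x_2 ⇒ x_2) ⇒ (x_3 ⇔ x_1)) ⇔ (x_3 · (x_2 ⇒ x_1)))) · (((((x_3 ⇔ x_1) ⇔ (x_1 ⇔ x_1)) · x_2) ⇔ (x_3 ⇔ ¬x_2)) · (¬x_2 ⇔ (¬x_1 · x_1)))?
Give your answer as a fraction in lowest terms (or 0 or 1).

¬x_3 = ¬6/7 = 1/7
x_3 ⇔ x_1 = 6/7 ⇔ 1/7 = 2/7
x_1 ⇒ x_1 = 1/7 ⇒ 1/7 = 1
(x_3 ⇔ x_1) ⇔ (x_1 ⇒ x_1) = 2/7 ⇔ 1 = 2/7
¬x_2 = ¬5/7 = 2/7
x_1 · x_3 = 1/7 · 6/7 = 1/7
¬x_2 · (x_1 · x_3) = 2/7 · 1/7 = 1/7
((x_3 ⇔ x_1) ⇔ (x_1 ⇒ x_1)) · (¬x_2 · (x_1 · x_3)) = 2/7 · 1/7 = 1/7
¬x_3 · (((x_3 ⇔ x_1) ⇔ (x_1 ⇒ x_1)) · (¬x_2 · (x_1 · x_3))) = 1/7 · 1/7 = 1/7
x_2 ⇒ x_2 = 5/7 ⇒ 5/7 = 1
x_3 ⇔ x_1 = 6/7 ⇔ 1/7 = 2/7
(x_2 ⇒ x_2) ⇒ (x_3 ⇔ x_1) = 1 ⇒ 2/7 = 2/7
x_2 ⇒ x_1 = 5/7 ⇒ 1/7 = 3/7
x_3 · (x_2 ⇒ x_1) = 6/7 · 3/7 = 3/7
((x_2 ⇒ x_2) ⇒ (x_3 ⇔ x_1)) ⇔ (x_3 · (x_2 ⇒ x_1)) = 2/7 ⇔ 3/7 = 6/7
(¬x_3 · (((x_3 ⇔ x_1) ⇔ (x_1 ⇒ x_1)) · (¬x_2 · (x_1 · x_3)))) · (((x_2 ⇒ x_2) ⇒ (x_3 ⇔ x_1)) ⇔ (x_3 · (x_2 ⇒ x_1))) = 1/7 · 6/7 = 1/7
x_3 ⇔ x_1 = 6/7 ⇔ 1/7 = 2/7
x_1 ⇔ x_1 = 1/7 ⇔ 1/7 = 1
(x_3 ⇔ x_1) ⇔ (x_1 ⇔ x_1) = 2/7 ⇔ 1 = 2/7
((x_3 ⇔ x_1) ⇔ (x_1 ⇔ x_1)) · x_2 = 2/7 · 5/7 = 2/7
¬x_2 = ¬5/7 = 2/7
x_3 ⇔ ¬x_2 = 6/7 ⇔ 2/7 = 3/7
(((x_3 ⇔ x_1) ⇔ (x_1 ⇔ x_1)) · x_2) ⇔ (x_3 ⇔ ¬x_2) = 2/7 ⇔ 3/7 = 6/7
¬x_2 = ¬5/7 = 2/7
¬x_1 = ¬1/7 = 6/7
¬x_1 · x_1 = 6/7 · 1/7 = 1/7
¬x_2 ⇔ (¬x_1 · x_1) = 2/7 ⇔ 1/7 = 6/7
((((x_3 ⇔ x_1) ⇔ (x_1 ⇔ x_1)) · x_2) ⇔ (x_3 ⇔ ¬x_2)) · (¬x_2 ⇔ (¬x_1 · x_1)) = 6/7 · 6/7 = 6/7
((¬x_3 · (((x_3 ⇔ x_1) ⇔ (x_1 ⇒ x_1)) · (¬x_2 · (x_1 · x_3)))) · (((x_2 ⇒ x_2) ⇒ (x_3 ⇔ x_1)) ⇔ (x_3 · (x_2 ⇒ x_1)))) · (((((x_3 ⇔ x_1) ⇔ (x_1 ⇔ x_1)) · x_2) ⇔ (x_3 ⇔ ¬x_2)) · (¬x_2 ⇔ (¬x_1 · x_1))) = 1/7 · 6/7 = 1/7

1/7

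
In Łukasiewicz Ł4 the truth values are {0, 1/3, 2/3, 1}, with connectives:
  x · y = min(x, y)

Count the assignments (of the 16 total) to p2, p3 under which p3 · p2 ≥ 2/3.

p2 = 0, p3 = 0 ↦ 0  <
p2 = 0, p3 = 1/3 ↦ 0  <
p2 = 0, p3 = 2/3 ↦ 0  <
p2 = 0, p3 = 1 ↦ 0  <
p2 = 1/3, p3 = 0 ↦ 0  <
p2 = 1/3, p3 = 1/3 ↦ 1/3  <
p2 = 1/3, p3 = 2/3 ↦ 1/3  <
p2 = 1/3, p3 = 1 ↦ 1/3  <
p2 = 2/3, p3 = 0 ↦ 0  <
p2 = 2/3, p3 = 1/3 ↦ 1/3  <
p2 = 2/3, p3 = 2/3 ↦ 2/3  ≥
p2 = 2/3, p3 = 1 ↦ 2/3  ≥
p2 = 1, p3 = 0 ↦ 0  <
p2 = 1, p3 = 1/3 ↦ 1/3  <
p2 = 1, p3 = 2/3 ↦ 2/3  ≥
p2 = 1, p3 = 1 ↦ 1  ≥
So 4 of the 16 assignments meet the threshold.

4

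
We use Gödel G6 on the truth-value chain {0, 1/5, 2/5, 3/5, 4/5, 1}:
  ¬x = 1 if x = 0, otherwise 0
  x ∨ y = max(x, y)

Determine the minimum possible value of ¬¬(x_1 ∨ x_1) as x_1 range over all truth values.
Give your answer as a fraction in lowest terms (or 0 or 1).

0

Take x_1 = 0:
x_1 ∨ x_1 = 0 ∨ 0 = 0
¬(x_1 ∨ x_1) = ¬0 = 1
¬¬(x_1 ∨ x_1) = ¬1 = 0
No assignment yields a value below 0, so this is the minimum.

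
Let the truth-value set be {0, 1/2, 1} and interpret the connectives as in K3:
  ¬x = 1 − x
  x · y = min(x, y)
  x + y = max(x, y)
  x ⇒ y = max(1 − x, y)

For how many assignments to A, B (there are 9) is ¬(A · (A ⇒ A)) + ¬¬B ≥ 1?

5

A = 0, B = 0 ↦ 1  ≥
A = 0, B = 1/2 ↦ 1  ≥
A = 0, B = 1 ↦ 1  ≥
A = 1/2, B = 0 ↦ 1/2  <
A = 1/2, B = 1/2 ↦ 1/2  <
A = 1/2, B = 1 ↦ 1  ≥
A = 1, B = 0 ↦ 0  <
A = 1, B = 1/2 ↦ 1/2  <
A = 1, B = 1 ↦ 1  ≥
So 5 of the 9 assignments meet the threshold.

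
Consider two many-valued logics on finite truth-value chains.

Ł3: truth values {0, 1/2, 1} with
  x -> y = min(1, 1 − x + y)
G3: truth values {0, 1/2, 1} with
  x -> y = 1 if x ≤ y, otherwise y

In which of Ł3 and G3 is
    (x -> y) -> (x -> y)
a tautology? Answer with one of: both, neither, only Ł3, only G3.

both

In Ł3: every assignment gives 1 — tautology.
In G3: every assignment gives 1 — tautology.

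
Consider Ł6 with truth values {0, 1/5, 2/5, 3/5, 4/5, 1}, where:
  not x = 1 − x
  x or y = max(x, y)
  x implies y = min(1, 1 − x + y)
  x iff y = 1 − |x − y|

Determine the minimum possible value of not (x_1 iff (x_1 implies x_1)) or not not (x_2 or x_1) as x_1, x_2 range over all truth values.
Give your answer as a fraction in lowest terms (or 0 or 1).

Take x_1 = 2/5, x_2 = 0:
x_1 implies x_1 = 2/5 implies 2/5 = 1
x_1 iff (x_1 implies x_1) = 2/5 iff 1 = 2/5
not (x_1 iff (x_1 implies x_1)) = not 2/5 = 3/5
x_2 or x_1 = 0 or 2/5 = 2/5
not (x_2 or x_1) = not 2/5 = 3/5
not not (x_2 or x_1) = not 3/5 = 2/5
not (x_1 iff (x_1 implies x_1)) or not not (x_2 or x_1) = 3/5 or 2/5 = 3/5
No assignment yields a value below 3/5, so this is the minimum.

3/5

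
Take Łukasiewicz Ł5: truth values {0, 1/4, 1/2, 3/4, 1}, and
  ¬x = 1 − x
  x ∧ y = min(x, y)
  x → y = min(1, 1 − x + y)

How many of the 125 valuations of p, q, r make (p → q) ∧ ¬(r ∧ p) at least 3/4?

68

value 1: 35 assignments (counts)
value 3/4: 33 assignments (counts)
value 1/2: 28 assignments
value 1/4: 20 assignments
value 0: 9 assignments
So 68 of the 125 assignments meet the threshold.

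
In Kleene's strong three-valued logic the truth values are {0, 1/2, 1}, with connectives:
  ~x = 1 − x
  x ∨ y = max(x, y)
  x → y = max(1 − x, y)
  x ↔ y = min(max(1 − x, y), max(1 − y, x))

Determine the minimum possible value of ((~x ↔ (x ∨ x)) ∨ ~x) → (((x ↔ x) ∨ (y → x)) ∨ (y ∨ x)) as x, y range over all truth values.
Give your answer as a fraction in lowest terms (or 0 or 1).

1/2

Take x = 1/2, y = 1/2:
~x = ~1/2 = 1/2
x ∨ x = 1/2 ∨ 1/2 = 1/2
~x ↔ (x ∨ x) = 1/2 ↔ 1/2 = 1/2
~x = ~1/2 = 1/2
(~x ↔ (x ∨ x)) ∨ ~x = 1/2 ∨ 1/2 = 1/2
x ↔ x = 1/2 ↔ 1/2 = 1/2
y → x = 1/2 → 1/2 = 1/2
(x ↔ x) ∨ (y → x) = 1/2 ∨ 1/2 = 1/2
y ∨ x = 1/2 ∨ 1/2 = 1/2
((x ↔ x) ∨ (y → x)) ∨ (y ∨ x) = 1/2 ∨ 1/2 = 1/2
((~x ↔ (x ∨ x)) ∨ ~x) → (((x ↔ x) ∨ (y → x)) ∨ (y ∨ x)) = 1/2 → 1/2 = 1/2
No assignment yields a value below 1/2, so this is the minimum.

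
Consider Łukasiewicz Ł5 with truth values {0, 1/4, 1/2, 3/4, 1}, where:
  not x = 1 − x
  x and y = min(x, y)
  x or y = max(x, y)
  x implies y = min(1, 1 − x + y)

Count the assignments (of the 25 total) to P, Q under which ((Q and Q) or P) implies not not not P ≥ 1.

value 1: 12 assignments (counts)
value 3/4: 2 assignments
value 1/2: 5 assignments
value 1/4: 1 assignment
value 0: 5 assignments
So 12 of the 25 assignments meet the threshold.

12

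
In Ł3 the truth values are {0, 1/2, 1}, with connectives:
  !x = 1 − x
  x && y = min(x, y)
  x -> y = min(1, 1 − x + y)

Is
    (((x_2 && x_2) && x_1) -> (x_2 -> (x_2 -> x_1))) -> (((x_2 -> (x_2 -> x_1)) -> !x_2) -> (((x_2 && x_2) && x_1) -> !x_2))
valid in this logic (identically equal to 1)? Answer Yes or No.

Yes

x_1 = 0, x_2 = 0 ↦ 1
x_1 = 0, x_2 = 1/2 ↦ 1
x_1 = 0, x_2 = 1 ↦ 1
x_1 = 1/2, x_2 = 0 ↦ 1
x_1 = 1/2, x_2 = 1/2 ↦ 1
x_1 = 1/2, x_2 = 1 ↦ 1
x_1 = 1, x_2 = 0 ↦ 1
x_1 = 1, x_2 = 1/2 ↦ 1
x_1 = 1, x_2 = 1 ↦ 1
Every assignment gives a value ≥ 1.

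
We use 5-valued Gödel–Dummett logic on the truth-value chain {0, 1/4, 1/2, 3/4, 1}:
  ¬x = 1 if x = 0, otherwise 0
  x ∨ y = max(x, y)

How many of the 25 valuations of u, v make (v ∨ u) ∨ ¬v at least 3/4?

value 1: 13 assignments (counts)
value 3/4: 6 assignments (counts)
value 1/2: 4 assignments
value 1/4: 2 assignments
So 19 of the 25 assignments meet the threshold.

19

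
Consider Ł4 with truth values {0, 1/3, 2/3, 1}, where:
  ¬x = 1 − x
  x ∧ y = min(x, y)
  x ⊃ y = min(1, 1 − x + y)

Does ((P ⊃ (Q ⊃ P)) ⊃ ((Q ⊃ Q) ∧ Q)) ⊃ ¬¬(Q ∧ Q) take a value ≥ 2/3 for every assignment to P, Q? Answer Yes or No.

P = 0, Q = 0 ↦ 1
P = 0, Q = 1/3 ↦ 1
P = 0, Q = 2/3 ↦ 1
P = 0, Q = 1 ↦ 1
P = 1/3, Q = 0 ↦ 1
P = 1/3, Q = 1/3 ↦ 1
P = 1/3, Q = 2/3 ↦ 1
P = 1/3, Q = 1 ↦ 1
P = 2/3, Q = 0 ↦ 1
P = 2/3, Q = 1/3 ↦ 1
P = 2/3, Q = 2/3 ↦ 1
P = 2/3, Q = 1 ↦ 1
P = 1, Q = 0 ↦ 1
P = 1, Q = 1/3 ↦ 1
P = 1, Q = 2/3 ↦ 1
P = 1, Q = 1 ↦ 1
Every assignment gives a value ≥ 2/3.

Yes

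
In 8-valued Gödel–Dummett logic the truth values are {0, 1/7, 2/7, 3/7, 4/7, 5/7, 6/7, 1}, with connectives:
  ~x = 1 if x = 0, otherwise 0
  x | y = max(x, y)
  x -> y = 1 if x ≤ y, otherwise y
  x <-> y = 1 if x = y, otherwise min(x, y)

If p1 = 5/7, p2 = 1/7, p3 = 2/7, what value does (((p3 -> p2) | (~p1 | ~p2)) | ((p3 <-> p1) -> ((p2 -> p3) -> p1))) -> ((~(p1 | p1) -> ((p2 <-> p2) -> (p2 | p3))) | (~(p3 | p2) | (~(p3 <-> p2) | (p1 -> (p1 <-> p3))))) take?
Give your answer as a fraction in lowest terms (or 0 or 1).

p3 -> p2 = 2/7 -> 1/7 = 1/7
~p1 = ~5/7 = 0
~p2 = ~1/7 = 0
~p1 | ~p2 = 0 | 0 = 0
(p3 -> p2) | (~p1 | ~p2) = 1/7 | 0 = 1/7
p3 <-> p1 = 2/7 <-> 5/7 = 2/7
p2 -> p3 = 1/7 -> 2/7 = 1
(p2 -> p3) -> p1 = 1 -> 5/7 = 5/7
(p3 <-> p1) -> ((p2 -> p3) -> p1) = 2/7 -> 5/7 = 1
((p3 -> p2) | (~p1 | ~p2)) | ((p3 <-> p1) -> ((p2 -> p3) -> p1)) = 1/7 | 1 = 1
p1 | p1 = 5/7 | 5/7 = 5/7
~(p1 | p1) = ~5/7 = 0
p2 <-> p2 = 1/7 <-> 1/7 = 1
p2 | p3 = 1/7 | 2/7 = 2/7
(p2 <-> p2) -> (p2 | p3) = 1 -> 2/7 = 2/7
~(p1 | p1) -> ((p2 <-> p2) -> (p2 | p3)) = 0 -> 2/7 = 1
p3 | p2 = 2/7 | 1/7 = 2/7
~(p3 | p2) = ~2/7 = 0
p3 <-> p2 = 2/7 <-> 1/7 = 1/7
~(p3 <-> p2) = ~1/7 = 0
p1 <-> p3 = 5/7 <-> 2/7 = 2/7
p1 -> (p1 <-> p3) = 5/7 -> 2/7 = 2/7
~(p3 <-> p2) | (p1 -> (p1 <-> p3)) = 0 | 2/7 = 2/7
~(p3 | p2) | (~(p3 <-> p2) | (p1 -> (p1 <-> p3))) = 0 | 2/7 = 2/7
(~(p1 | p1) -> ((p2 <-> p2) -> (p2 | p3))) | (~(p3 | p2) | (~(p3 <-> p2) | (p1 -> (p1 <-> p3)))) = 1 | 2/7 = 1
(((p3 -> p2) | (~p1 | ~p2)) | ((p3 <-> p1) -> ((p2 -> p3) -> p1))) -> ((~(p1 | p1) -> ((p2 <-> p2) -> (p2 | p3))) | (~(p3 | p2) | (~(p3 <-> p2) | (p1 -> (p1 <-> p3))))) = 1 -> 1 = 1

1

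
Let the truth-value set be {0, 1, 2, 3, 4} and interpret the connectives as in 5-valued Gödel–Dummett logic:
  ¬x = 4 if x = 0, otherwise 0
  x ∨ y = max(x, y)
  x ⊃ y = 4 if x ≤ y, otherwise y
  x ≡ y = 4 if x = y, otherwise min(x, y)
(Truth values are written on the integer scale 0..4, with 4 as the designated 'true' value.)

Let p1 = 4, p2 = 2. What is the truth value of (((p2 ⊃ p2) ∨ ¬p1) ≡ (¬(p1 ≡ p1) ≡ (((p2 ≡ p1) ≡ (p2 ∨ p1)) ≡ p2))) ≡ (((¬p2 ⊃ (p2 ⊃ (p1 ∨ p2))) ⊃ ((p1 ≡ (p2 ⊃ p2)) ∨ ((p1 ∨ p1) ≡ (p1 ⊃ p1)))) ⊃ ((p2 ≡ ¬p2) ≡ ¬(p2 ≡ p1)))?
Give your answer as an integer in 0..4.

0

p2 ⊃ p2 = 2 ⊃ 2 = 4
¬p1 = ¬4 = 0
(p2 ⊃ p2) ∨ ¬p1 = 4 ∨ 0 = 4
p1 ≡ p1 = 4 ≡ 4 = 4
¬(p1 ≡ p1) = ¬4 = 0
p2 ≡ p1 = 2 ≡ 4 = 2
p2 ∨ p1 = 2 ∨ 4 = 4
(p2 ≡ p1) ≡ (p2 ∨ p1) = 2 ≡ 4 = 2
((p2 ≡ p1) ≡ (p2 ∨ p1)) ≡ p2 = 2 ≡ 2 = 4
¬(p1 ≡ p1) ≡ (((p2 ≡ p1) ≡ (p2 ∨ p1)) ≡ p2) = 0 ≡ 4 = 0
((p2 ⊃ p2) ∨ ¬p1) ≡ (¬(p1 ≡ p1) ≡ (((p2 ≡ p1) ≡ (p2 ∨ p1)) ≡ p2)) = 4 ≡ 0 = 0
¬p2 = ¬2 = 0
p1 ∨ p2 = 4 ∨ 2 = 4
p2 ⊃ (p1 ∨ p2) = 2 ⊃ 4 = 4
¬p2 ⊃ (p2 ⊃ (p1 ∨ p2)) = 0 ⊃ 4 = 4
p2 ⊃ p2 = 2 ⊃ 2 = 4
p1 ≡ (p2 ⊃ p2) = 4 ≡ 4 = 4
p1 ∨ p1 = 4 ∨ 4 = 4
p1 ⊃ p1 = 4 ⊃ 4 = 4
(p1 ∨ p1) ≡ (p1 ⊃ p1) = 4 ≡ 4 = 4
(p1 ≡ (p2 ⊃ p2)) ∨ ((p1 ∨ p1) ≡ (p1 ⊃ p1)) = 4 ∨ 4 = 4
(¬p2 ⊃ (p2 ⊃ (p1 ∨ p2))) ⊃ ((p1 ≡ (p2 ⊃ p2)) ∨ ((p1 ∨ p1) ≡ (p1 ⊃ p1))) = 4 ⊃ 4 = 4
¬p2 = ¬2 = 0
p2 ≡ ¬p2 = 2 ≡ 0 = 0
p2 ≡ p1 = 2 ≡ 4 = 2
¬(p2 ≡ p1) = ¬2 = 0
(p2 ≡ ¬p2) ≡ ¬(p2 ≡ p1) = 0 ≡ 0 = 4
((¬p2 ⊃ (p2 ⊃ (p1 ∨ p2))) ⊃ ((p1 ≡ (p2 ⊃ p2)) ∨ ((p1 ∨ p1) ≡ (p1 ⊃ p1)))) ⊃ ((p2 ≡ ¬p2) ≡ ¬(p2 ≡ p1)) = 4 ⊃ 4 = 4
(((p2 ⊃ p2) ∨ ¬p1) ≡ (¬(p1 ≡ p1) ≡ (((p2 ≡ p1) ≡ (p2 ∨ p1)) ≡ p2))) ≡ (((¬p2 ⊃ (p2 ⊃ (p1 ∨ p2))) ⊃ ((p1 ≡ (p2 ⊃ p2)) ∨ ((p1 ∨ p1) ≡ (p1 ⊃ p1)))) ⊃ ((p2 ≡ ¬p2) ≡ ¬(p2 ≡ p1))) = 0 ≡ 4 = 0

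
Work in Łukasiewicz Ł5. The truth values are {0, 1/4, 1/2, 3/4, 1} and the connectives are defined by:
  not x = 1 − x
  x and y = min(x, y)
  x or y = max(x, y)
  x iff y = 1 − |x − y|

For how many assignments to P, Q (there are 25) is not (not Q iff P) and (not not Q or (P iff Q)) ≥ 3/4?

value 1: 2 assignments (counts)
value 3/4: 4 assignments (counts)
value 1/2: 6 assignments
value 1/4: 8 assignments
value 0: 5 assignments
So 6 of the 25 assignments meet the threshold.

6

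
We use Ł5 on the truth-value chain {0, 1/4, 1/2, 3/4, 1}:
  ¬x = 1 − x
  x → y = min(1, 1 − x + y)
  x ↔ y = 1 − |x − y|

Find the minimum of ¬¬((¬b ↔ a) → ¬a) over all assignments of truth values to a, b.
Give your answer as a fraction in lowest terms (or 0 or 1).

Take a = 1, b = 0:
¬b = ¬0 = 1
¬b ↔ a = 1 ↔ 1 = 1
¬a = ¬1 = 0
(¬b ↔ a) → ¬a = 1 → 0 = 0
¬((¬b ↔ a) → ¬a) = ¬0 = 1
¬¬((¬b ↔ a) → ¬a) = ¬1 = 0
No assignment yields a value below 0, so this is the minimum.

0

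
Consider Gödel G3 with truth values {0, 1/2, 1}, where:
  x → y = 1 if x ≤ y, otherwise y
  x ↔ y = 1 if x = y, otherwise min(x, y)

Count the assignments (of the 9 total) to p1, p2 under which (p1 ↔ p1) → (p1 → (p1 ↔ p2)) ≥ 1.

6

p1 = 0, p2 = 0 ↦ 1  ≥
p1 = 0, p2 = 1/2 ↦ 1  ≥
p1 = 0, p2 = 1 ↦ 1  ≥
p1 = 1/2, p2 = 0 ↦ 0  <
p1 = 1/2, p2 = 1/2 ↦ 1  ≥
p1 = 1/2, p2 = 1 ↦ 1  ≥
p1 = 1, p2 = 0 ↦ 0  <
p1 = 1, p2 = 1/2 ↦ 1/2  <
p1 = 1, p2 = 1 ↦ 1  ≥
So 6 of the 9 assignments meet the threshold.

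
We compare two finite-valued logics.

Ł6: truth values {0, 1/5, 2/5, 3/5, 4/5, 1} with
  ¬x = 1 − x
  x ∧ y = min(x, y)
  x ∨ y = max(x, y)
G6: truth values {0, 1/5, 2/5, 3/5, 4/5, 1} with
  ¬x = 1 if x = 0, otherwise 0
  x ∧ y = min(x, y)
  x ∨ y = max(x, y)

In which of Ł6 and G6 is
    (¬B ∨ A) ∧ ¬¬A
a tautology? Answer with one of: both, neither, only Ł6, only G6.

In Ł6: at A = 0, B = 0 the value is 0 — not a tautology.
In G6: at A = 0, B = 0 the value is 0 — not a tautology.

neither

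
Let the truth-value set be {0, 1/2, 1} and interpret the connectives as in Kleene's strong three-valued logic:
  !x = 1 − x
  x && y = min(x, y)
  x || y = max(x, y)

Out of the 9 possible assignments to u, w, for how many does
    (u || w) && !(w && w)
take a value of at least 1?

u = 0, w = 0 ↦ 0  <
u = 0, w = 1/2 ↦ 1/2  <
u = 0, w = 1 ↦ 0  <
u = 1/2, w = 0 ↦ 1/2  <
u = 1/2, w = 1/2 ↦ 1/2  <
u = 1/2, w = 1 ↦ 0  <
u = 1, w = 0 ↦ 1  ≥
u = 1, w = 1/2 ↦ 1/2  <
u = 1, w = 1 ↦ 0  <
So 1 of the 9 assignments meets the threshold.

1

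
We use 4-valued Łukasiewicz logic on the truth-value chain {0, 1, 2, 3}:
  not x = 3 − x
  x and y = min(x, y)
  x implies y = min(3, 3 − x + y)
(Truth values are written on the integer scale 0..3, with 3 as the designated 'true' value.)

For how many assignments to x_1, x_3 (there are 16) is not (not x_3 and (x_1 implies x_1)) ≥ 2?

8

x_1 = 0, x_3 = 0 ↦ 0  <
x_1 = 0, x_3 = 1 ↦ 1  <
x_1 = 0, x_3 = 2 ↦ 2  ≥
x_1 = 0, x_3 = 3 ↦ 3  ≥
x_1 = 1, x_3 = 0 ↦ 0  <
x_1 = 1, x_3 = 1 ↦ 1  <
x_1 = 1, x_3 = 2 ↦ 2  ≥
x_1 = 1, x_3 = 3 ↦ 3  ≥
x_1 = 2, x_3 = 0 ↦ 0  <
x_1 = 2, x_3 = 1 ↦ 1  <
x_1 = 2, x_3 = 2 ↦ 2  ≥
x_1 = 2, x_3 = 3 ↦ 3  ≥
x_1 = 3, x_3 = 0 ↦ 0  <
x_1 = 3, x_3 = 1 ↦ 1  <
x_1 = 3, x_3 = 2 ↦ 2  ≥
x_1 = 3, x_3 = 3 ↦ 3  ≥
So 8 of the 16 assignments meet the threshold.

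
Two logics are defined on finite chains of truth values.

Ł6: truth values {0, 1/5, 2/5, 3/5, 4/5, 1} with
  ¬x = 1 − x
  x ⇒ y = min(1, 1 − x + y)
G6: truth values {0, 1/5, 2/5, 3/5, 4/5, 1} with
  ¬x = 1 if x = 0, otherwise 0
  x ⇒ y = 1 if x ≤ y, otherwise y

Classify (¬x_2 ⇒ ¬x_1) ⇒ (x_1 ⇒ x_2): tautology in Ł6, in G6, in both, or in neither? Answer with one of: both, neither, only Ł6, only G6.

In Ł6: every assignment gives 1 — tautology.
In G6: at x_1 = 2/5, x_2 = 1/5 the value is 1/5 — not a tautology.

only Ł6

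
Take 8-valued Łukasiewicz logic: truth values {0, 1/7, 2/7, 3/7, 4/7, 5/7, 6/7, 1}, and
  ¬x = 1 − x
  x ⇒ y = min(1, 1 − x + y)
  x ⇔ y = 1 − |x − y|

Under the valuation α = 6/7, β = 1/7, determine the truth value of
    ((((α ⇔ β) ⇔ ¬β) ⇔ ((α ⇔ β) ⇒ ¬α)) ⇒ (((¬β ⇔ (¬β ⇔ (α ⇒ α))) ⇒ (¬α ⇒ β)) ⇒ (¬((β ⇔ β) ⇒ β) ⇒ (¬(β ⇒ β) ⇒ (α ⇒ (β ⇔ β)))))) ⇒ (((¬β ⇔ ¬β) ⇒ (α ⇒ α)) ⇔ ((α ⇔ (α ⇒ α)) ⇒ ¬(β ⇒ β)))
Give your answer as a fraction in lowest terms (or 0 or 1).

1/7

α ⇔ β = 6/7 ⇔ 1/7 = 2/7
¬β = ¬1/7 = 6/7
(α ⇔ β) ⇔ ¬β = 2/7 ⇔ 6/7 = 3/7
α ⇔ β = 6/7 ⇔ 1/7 = 2/7
¬α = ¬6/7 = 1/7
(α ⇔ β) ⇒ ¬α = 2/7 ⇒ 1/7 = 6/7
((α ⇔ β) ⇔ ¬β) ⇔ ((α ⇔ β) ⇒ ¬α) = 3/7 ⇔ 6/7 = 4/7
¬β = ¬1/7 = 6/7
¬β = ¬1/7 = 6/7
α ⇒ α = 6/7 ⇒ 6/7 = 1
¬β ⇔ (α ⇒ α) = 6/7 ⇔ 1 = 6/7
¬β ⇔ (¬β ⇔ (α ⇒ α)) = 6/7 ⇔ 6/7 = 1
¬α = ¬6/7 = 1/7
¬α ⇒ β = 1/7 ⇒ 1/7 = 1
(¬β ⇔ (¬β ⇔ (α ⇒ α))) ⇒ (¬α ⇒ β) = 1 ⇒ 1 = 1
β ⇔ β = 1/7 ⇔ 1/7 = 1
(β ⇔ β) ⇒ β = 1 ⇒ 1/7 = 1/7
¬((β ⇔ β) ⇒ β) = ¬1/7 = 6/7
β ⇒ β = 1/7 ⇒ 1/7 = 1
¬(β ⇒ β) = ¬1 = 0
β ⇔ β = 1/7 ⇔ 1/7 = 1
α ⇒ (β ⇔ β) = 6/7 ⇒ 1 = 1
¬(β ⇒ β) ⇒ (α ⇒ (β ⇔ β)) = 0 ⇒ 1 = 1
¬((β ⇔ β) ⇒ β) ⇒ (¬(β ⇒ β) ⇒ (α ⇒ (β ⇔ β))) = 6/7 ⇒ 1 = 1
((¬β ⇔ (¬β ⇔ (α ⇒ α))) ⇒ (¬α ⇒ β)) ⇒ (¬((β ⇔ β) ⇒ β) ⇒ (¬(β ⇒ β) ⇒ (α ⇒ (β ⇔ β)))) = 1 ⇒ 1 = 1
(((α ⇔ β) ⇔ ¬β) ⇔ ((α ⇔ β) ⇒ ¬α)) ⇒ (((¬β ⇔ (¬β ⇔ (α ⇒ α))) ⇒ (¬α ⇒ β)) ⇒ (¬((β ⇔ β) ⇒ β) ⇒ (¬(β ⇒ β) ⇒ (α ⇒ (β ⇔ β))))) = 4/7 ⇒ 1 = 1
¬β = ¬1/7 = 6/7
¬β = ¬1/7 = 6/7
¬β ⇔ ¬β = 6/7 ⇔ 6/7 = 1
α ⇒ α = 6/7 ⇒ 6/7 = 1
(¬β ⇔ ¬β) ⇒ (α ⇒ α) = 1 ⇒ 1 = 1
α ⇒ α = 6/7 ⇒ 6/7 = 1
α ⇔ (α ⇒ α) = 6/7 ⇔ 1 = 6/7
β ⇒ β = 1/7 ⇒ 1/7 = 1
¬(β ⇒ β) = ¬1 = 0
(α ⇔ (α ⇒ α)) ⇒ ¬(β ⇒ β) = 6/7 ⇒ 0 = 1/7
((¬β ⇔ ¬β) ⇒ (α ⇒ α)) ⇔ ((α ⇔ (α ⇒ α)) ⇒ ¬(β ⇒ β)) = 1 ⇔ 1/7 = 1/7
((((α ⇔ β) ⇔ ¬β) ⇔ ((α ⇔ β) ⇒ ¬α)) ⇒ (((¬β ⇔ (¬β ⇔ (α ⇒ α))) ⇒ (¬α ⇒ β)) ⇒ (¬((β ⇔ β) ⇒ β) ⇒ (¬(β ⇒ β) ⇒ (α ⇒ (β ⇔ β)))))) ⇒ (((¬β ⇔ ¬β) ⇒ (α ⇒ α)) ⇔ ((α ⇔ (α ⇒ α)) ⇒ ¬(β ⇒ β))) = 1 ⇒ 1/7 = 1/7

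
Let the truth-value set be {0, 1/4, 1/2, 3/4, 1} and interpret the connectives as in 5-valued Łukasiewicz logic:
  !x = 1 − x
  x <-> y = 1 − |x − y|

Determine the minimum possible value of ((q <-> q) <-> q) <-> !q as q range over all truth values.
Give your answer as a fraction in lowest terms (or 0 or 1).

Take q = 0:
q <-> q = 0 <-> 0 = 1
(q <-> q) <-> q = 1 <-> 0 = 0
!q = !0 = 1
((q <-> q) <-> q) <-> !q = 0 <-> 1 = 0
No assignment yields a value below 0, so this is the minimum.

0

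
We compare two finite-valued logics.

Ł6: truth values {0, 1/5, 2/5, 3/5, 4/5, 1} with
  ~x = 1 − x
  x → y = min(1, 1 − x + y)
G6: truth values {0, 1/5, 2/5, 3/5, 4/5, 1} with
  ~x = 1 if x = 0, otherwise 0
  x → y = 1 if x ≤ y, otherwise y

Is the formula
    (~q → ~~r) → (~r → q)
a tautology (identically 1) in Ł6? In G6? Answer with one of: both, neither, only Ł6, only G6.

In Ł6: every assignment gives 1 — tautology.
In G6: at q = 1/5, r = 0 the value is 1/5 — not a tautology.

only Ł6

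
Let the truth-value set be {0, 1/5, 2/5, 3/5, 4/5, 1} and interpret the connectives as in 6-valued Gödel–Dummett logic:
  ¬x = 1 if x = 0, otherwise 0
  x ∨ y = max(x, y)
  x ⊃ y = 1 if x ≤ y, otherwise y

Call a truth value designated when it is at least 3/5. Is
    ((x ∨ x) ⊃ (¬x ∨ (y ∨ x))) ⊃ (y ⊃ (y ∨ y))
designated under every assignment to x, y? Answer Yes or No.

At x = 3/5, y = 4/5, for instance:
x ∨ x = 3/5 ∨ 3/5 = 3/5
¬x = ¬3/5 = 0
y ∨ x = 4/5 ∨ 3/5 = 4/5
¬x ∨ (y ∨ x) = 0 ∨ 4/5 = 4/5
(x ∨ x) ⊃ (¬x ∨ (y ∨ x)) = 3/5 ⊃ 4/5 = 1
y ∨ y = 4/5 ∨ 4/5 = 4/5
y ⊃ (y ∨ y) = 4/5 ⊃ 4/5 = 1
((x ∨ x) ⊃ (¬x ∨ (y ∨ x))) ⊃ (y ⊃ (y ∨ y)) = 1 ⊃ 1 = 1
and checking the remaining 35 assignments likewise gives ≥ 3/5 in every case.

Yes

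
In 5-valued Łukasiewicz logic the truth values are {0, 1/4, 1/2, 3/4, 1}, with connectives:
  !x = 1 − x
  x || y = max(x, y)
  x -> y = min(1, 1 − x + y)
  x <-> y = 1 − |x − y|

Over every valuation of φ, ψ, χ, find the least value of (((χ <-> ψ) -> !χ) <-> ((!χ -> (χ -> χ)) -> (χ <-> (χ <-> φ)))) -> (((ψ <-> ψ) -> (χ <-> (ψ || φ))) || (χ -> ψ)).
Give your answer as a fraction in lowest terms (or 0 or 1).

1/2

Take φ = 0, ψ = 0, χ = 1/2:
χ <-> ψ = 1/2 <-> 0 = 1/2
!χ = !1/2 = 1/2
(χ <-> ψ) -> !χ = 1/2 -> 1/2 = 1
!χ = !1/2 = 1/2
χ -> χ = 1/2 -> 1/2 = 1
!χ -> (χ -> χ) = 1/2 -> 1 = 1
χ <-> φ = 1/2 <-> 0 = 1/2
χ <-> (χ <-> φ) = 1/2 <-> 1/2 = 1
(!χ -> (χ -> χ)) -> (χ <-> (χ <-> φ)) = 1 -> 1 = 1
((χ <-> ψ) -> !χ) <-> ((!χ -> (χ -> χ)) -> (χ <-> (χ <-> φ))) = 1 <-> 1 = 1
ψ <-> ψ = 0 <-> 0 = 1
ψ || φ = 0 || 0 = 0
χ <-> (ψ || φ) = 1/2 <-> 0 = 1/2
(ψ <-> ψ) -> (χ <-> (ψ || φ)) = 1 -> 1/2 = 1/2
χ -> ψ = 1/2 -> 0 = 1/2
((ψ <-> ψ) -> (χ <-> (ψ || φ))) || (χ -> ψ) = 1/2 || 1/2 = 1/2
(((χ <-> ψ) -> !χ) <-> ((!χ -> (χ -> χ)) -> (χ <-> (χ <-> φ)))) -> (((ψ <-> ψ) -> (χ <-> (ψ || φ))) || (χ -> ψ)) = 1 -> 1/2 = 1/2
No assignment yields a value below 1/2, so this is the minimum.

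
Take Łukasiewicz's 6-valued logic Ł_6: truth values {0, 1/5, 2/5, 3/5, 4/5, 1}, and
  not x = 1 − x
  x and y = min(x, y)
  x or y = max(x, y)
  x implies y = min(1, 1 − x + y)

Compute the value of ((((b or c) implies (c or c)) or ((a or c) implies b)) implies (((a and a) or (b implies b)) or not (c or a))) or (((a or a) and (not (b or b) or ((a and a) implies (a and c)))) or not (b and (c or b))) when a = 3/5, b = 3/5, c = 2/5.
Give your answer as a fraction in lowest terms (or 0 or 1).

b or c = 3/5 or 2/5 = 3/5
c or c = 2/5 or 2/5 = 2/5
(b or c) implies (c or c) = 3/5 implies 2/5 = 4/5
a or c = 3/5 or 2/5 = 3/5
(a or c) implies b = 3/5 implies 3/5 = 1
((b or c) implies (c or c)) or ((a or c) implies b) = 4/5 or 1 = 1
a and a = 3/5 and 3/5 = 3/5
b implies b = 3/5 implies 3/5 = 1
(a and a) or (b implies b) = 3/5 or 1 = 1
c or a = 2/5 or 3/5 = 3/5
not (c or a) = not 3/5 = 2/5
((a and a) or (b implies b)) or not (c or a) = 1 or 2/5 = 1
(((b or c) implies (c or c)) or ((a or c) implies b)) implies (((a and a) or (b implies b)) or not (c or a)) = 1 implies 1 = 1
a or a = 3/5 or 3/5 = 3/5
b or b = 3/5 or 3/5 = 3/5
not (b or b) = not 3/5 = 2/5
a and a = 3/5 and 3/5 = 3/5
a and c = 3/5 and 2/5 = 2/5
(a and a) implies (a and c) = 3/5 implies 2/5 = 4/5
not (b or b) or ((a and a) implies (a and c)) = 2/5 or 4/5 = 4/5
(a or a) and (not (b or b) or ((a and a) implies (a and c))) = 3/5 and 4/5 = 3/5
c or b = 2/5 or 3/5 = 3/5
b and (c or b) = 3/5 and 3/5 = 3/5
not (b and (c or b)) = not 3/5 = 2/5
((a or a) and (not (b or b) or ((a and a) implies (a and c)))) or not (b and (c or b)) = 3/5 or 2/5 = 3/5
((((b or c) implies (c or c)) or ((a or c) implies b)) implies (((a and a) or (b implies b)) or not (c or a))) or (((a or a) and (not (b or b) or ((a and a) implies (a and c)))) or not (b and (c or b))) = 1 or 3/5 = 1

1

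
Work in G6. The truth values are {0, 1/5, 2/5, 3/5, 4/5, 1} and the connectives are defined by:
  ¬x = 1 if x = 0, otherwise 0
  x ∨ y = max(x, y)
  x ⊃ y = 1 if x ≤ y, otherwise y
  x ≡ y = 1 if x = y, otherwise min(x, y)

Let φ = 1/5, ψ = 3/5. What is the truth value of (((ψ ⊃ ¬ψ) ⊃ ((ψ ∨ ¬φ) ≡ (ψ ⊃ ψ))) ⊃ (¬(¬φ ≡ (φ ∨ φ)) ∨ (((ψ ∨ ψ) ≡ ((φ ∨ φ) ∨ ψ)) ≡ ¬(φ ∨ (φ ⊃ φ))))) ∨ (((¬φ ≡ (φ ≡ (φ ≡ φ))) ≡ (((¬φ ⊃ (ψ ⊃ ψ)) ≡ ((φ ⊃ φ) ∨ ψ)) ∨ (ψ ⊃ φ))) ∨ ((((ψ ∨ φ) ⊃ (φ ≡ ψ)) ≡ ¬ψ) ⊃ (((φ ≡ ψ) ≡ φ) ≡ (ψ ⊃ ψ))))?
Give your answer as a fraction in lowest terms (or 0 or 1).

¬ψ = ¬3/5 = 0
ψ ⊃ ¬ψ = 3/5 ⊃ 0 = 0
¬φ = ¬1/5 = 0
ψ ∨ ¬φ = 3/5 ∨ 0 = 3/5
ψ ⊃ ψ = 3/5 ⊃ 3/5 = 1
(ψ ∨ ¬φ) ≡ (ψ ⊃ ψ) = 3/5 ≡ 1 = 3/5
(ψ ⊃ ¬ψ) ⊃ ((ψ ∨ ¬φ) ≡ (ψ ⊃ ψ)) = 0 ⊃ 3/5 = 1
¬φ = ¬1/5 = 0
φ ∨ φ = 1/5 ∨ 1/5 = 1/5
¬φ ≡ (φ ∨ φ) = 0 ≡ 1/5 = 0
¬(¬φ ≡ (φ ∨ φ)) = ¬0 = 1
ψ ∨ ψ = 3/5 ∨ 3/5 = 3/5
φ ∨ φ = 1/5 ∨ 1/5 = 1/5
(φ ∨ φ) ∨ ψ = 1/5 ∨ 3/5 = 3/5
(ψ ∨ ψ) ≡ ((φ ∨ φ) ∨ ψ) = 3/5 ≡ 3/5 = 1
φ ⊃ φ = 1/5 ⊃ 1/5 = 1
φ ∨ (φ ⊃ φ) = 1/5 ∨ 1 = 1
¬(φ ∨ (φ ⊃ φ)) = ¬1 = 0
((ψ ∨ ψ) ≡ ((φ ∨ φ) ∨ ψ)) ≡ ¬(φ ∨ (φ ⊃ φ)) = 1 ≡ 0 = 0
¬(¬φ ≡ (φ ∨ φ)) ∨ (((ψ ∨ ψ) ≡ ((φ ∨ φ) ∨ ψ)) ≡ ¬(φ ∨ (φ ⊃ φ))) = 1 ∨ 0 = 1
((ψ ⊃ ¬ψ) ⊃ ((ψ ∨ ¬φ) ≡ (ψ ⊃ ψ))) ⊃ (¬(¬φ ≡ (φ ∨ φ)) ∨ (((ψ ∨ ψ) ≡ ((φ ∨ φ) ∨ ψ)) ≡ ¬(φ ∨ (φ ⊃ φ)))) = 1 ⊃ 1 = 1
¬φ = ¬1/5 = 0
φ ≡ φ = 1/5 ≡ 1/5 = 1
φ ≡ (φ ≡ φ) = 1/5 ≡ 1 = 1/5
¬φ ≡ (φ ≡ (φ ≡ φ)) = 0 ≡ 1/5 = 0
¬φ = ¬1/5 = 0
ψ ⊃ ψ = 3/5 ⊃ 3/5 = 1
¬φ ⊃ (ψ ⊃ ψ) = 0 ⊃ 1 = 1
φ ⊃ φ = 1/5 ⊃ 1/5 = 1
(φ ⊃ φ) ∨ ψ = 1 ∨ 3/5 = 1
(¬φ ⊃ (ψ ⊃ ψ)) ≡ ((φ ⊃ φ) ∨ ψ) = 1 ≡ 1 = 1
ψ ⊃ φ = 3/5 ⊃ 1/5 = 1/5
((¬φ ⊃ (ψ ⊃ ψ)) ≡ ((φ ⊃ φ) ∨ ψ)) ∨ (ψ ⊃ φ) = 1 ∨ 1/5 = 1
(¬φ ≡ (φ ≡ (φ ≡ φ))) ≡ (((¬φ ⊃ (ψ ⊃ ψ)) ≡ ((φ ⊃ φ) ∨ ψ)) ∨ (ψ ⊃ φ)) = 0 ≡ 1 = 0
ψ ∨ φ = 3/5 ∨ 1/5 = 3/5
φ ≡ ψ = 1/5 ≡ 3/5 = 1/5
(ψ ∨ φ) ⊃ (φ ≡ ψ) = 3/5 ⊃ 1/5 = 1/5
¬ψ = ¬3/5 = 0
((ψ ∨ φ) ⊃ (φ ≡ ψ)) ≡ ¬ψ = 1/5 ≡ 0 = 0
φ ≡ ψ = 1/5 ≡ 3/5 = 1/5
(φ ≡ ψ) ≡ φ = 1/5 ≡ 1/5 = 1
ψ ⊃ ψ = 3/5 ⊃ 3/5 = 1
((φ ≡ ψ) ≡ φ) ≡ (ψ ⊃ ψ) = 1 ≡ 1 = 1
(((ψ ∨ φ) ⊃ (φ ≡ ψ)) ≡ ¬ψ) ⊃ (((φ ≡ ψ) ≡ φ) ≡ (ψ ⊃ ψ)) = 0 ⊃ 1 = 1
((¬φ ≡ (φ ≡ (φ ≡ φ))) ≡ (((¬φ ⊃ (ψ ⊃ ψ)) ≡ ((φ ⊃ φ) ∨ ψ)) ∨ (ψ ⊃ φ))) ∨ ((((ψ ∨ φ) ⊃ (φ ≡ ψ)) ≡ ¬ψ) ⊃ (((φ ≡ ψ) ≡ φ) ≡ (ψ ⊃ ψ))) = 0 ∨ 1 = 1
(((ψ ⊃ ¬ψ) ⊃ ((ψ ∨ ¬φ) ≡ (ψ ⊃ ψ))) ⊃ (¬(¬φ ≡ (φ ∨ φ)) ∨ (((ψ ∨ ψ) ≡ ((φ ∨ φ) ∨ ψ)) ≡ ¬(φ ∨ (φ ⊃ φ))))) ∨ (((¬φ ≡ (φ ≡ (φ ≡ φ))) ≡ (((¬φ ⊃ (ψ ⊃ ψ)) ≡ ((φ ⊃ φ) ∨ ψ)) ∨ (ψ ⊃ φ))) ∨ ((((ψ ∨ φ) ⊃ (φ ≡ ψ)) ≡ ¬ψ) ⊃ (((φ ≡ ψ) ≡ φ) ≡ (ψ ⊃ ψ)))) = 1 ∨ 1 = 1

1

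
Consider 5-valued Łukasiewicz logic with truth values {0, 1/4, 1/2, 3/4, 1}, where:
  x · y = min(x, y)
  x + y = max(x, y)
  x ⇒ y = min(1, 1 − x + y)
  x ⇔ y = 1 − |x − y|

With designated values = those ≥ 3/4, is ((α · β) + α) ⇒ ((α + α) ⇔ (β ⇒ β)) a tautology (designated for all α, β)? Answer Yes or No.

Yes

At α = 0, β = 1/2, for instance:
α · β = 0 · 1/2 = 0
(α · β) + α = 0 + 0 = 0
α + α = 0 + 0 = 0
β ⇒ β = 1/2 ⇒ 1/2 = 1
(α + α) ⇔ (β ⇒ β) = 0 ⇔ 1 = 0
((α · β) + α) ⇒ ((α + α) ⇔ (β ⇒ β)) = 0 ⇒ 0 = 1
and checking the remaining 24 assignments likewise gives ≥ 3/4 in every case.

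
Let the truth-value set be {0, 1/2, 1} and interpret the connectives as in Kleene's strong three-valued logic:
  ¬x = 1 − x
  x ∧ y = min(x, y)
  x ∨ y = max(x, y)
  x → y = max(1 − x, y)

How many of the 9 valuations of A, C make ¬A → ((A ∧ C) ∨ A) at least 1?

A = 0, C = 0 ↦ 0  <
A = 0, C = 1/2 ↦ 0  <
A = 0, C = 1 ↦ 0  <
A = 1/2, C = 0 ↦ 1/2  <
A = 1/2, C = 1/2 ↦ 1/2  <
A = 1/2, C = 1 ↦ 1/2  <
A = 1, C = 0 ↦ 1  ≥
A = 1, C = 1/2 ↦ 1  ≥
A = 1, C = 1 ↦ 1  ≥
So 3 of the 9 assignments meet the threshold.

3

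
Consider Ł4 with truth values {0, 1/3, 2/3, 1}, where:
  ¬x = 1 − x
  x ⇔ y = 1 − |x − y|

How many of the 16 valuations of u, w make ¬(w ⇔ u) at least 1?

2

u = 0, w = 0 ↦ 0  <
u = 0, w = 1/3 ↦ 1/3  <
u = 0, w = 2/3 ↦ 2/3  <
u = 0, w = 1 ↦ 1  ≥
u = 1/3, w = 0 ↦ 1/3  <
u = 1/3, w = 1/3 ↦ 0  <
u = 1/3, w = 2/3 ↦ 1/3  <
u = 1/3, w = 1 ↦ 2/3  <
u = 2/3, w = 0 ↦ 2/3  <
u = 2/3, w = 1/3 ↦ 1/3  <
u = 2/3, w = 2/3 ↦ 0  <
u = 2/3, w = 1 ↦ 1/3  <
u = 1, w = 0 ↦ 1  ≥
u = 1, w = 1/3 ↦ 2/3  <
u = 1, w = 2/3 ↦ 1/3  <
u = 1, w = 1 ↦ 0  <
So 2 of the 16 assignments meet the threshold.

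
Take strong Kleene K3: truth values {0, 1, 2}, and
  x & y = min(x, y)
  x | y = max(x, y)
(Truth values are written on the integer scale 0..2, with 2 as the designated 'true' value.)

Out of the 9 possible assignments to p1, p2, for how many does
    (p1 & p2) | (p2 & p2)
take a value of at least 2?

p1 = 0, p2 = 0 ↦ 0  <
p1 = 0, p2 = 1 ↦ 1  <
p1 = 0, p2 = 2 ↦ 2  ≥
p1 = 1, p2 = 0 ↦ 0  <
p1 = 1, p2 = 1 ↦ 1  <
p1 = 1, p2 = 2 ↦ 2  ≥
p1 = 2, p2 = 0 ↦ 0  <
p1 = 2, p2 = 1 ↦ 1  <
p1 = 2, p2 = 2 ↦ 2  ≥
So 3 of the 9 assignments meet the threshold.

3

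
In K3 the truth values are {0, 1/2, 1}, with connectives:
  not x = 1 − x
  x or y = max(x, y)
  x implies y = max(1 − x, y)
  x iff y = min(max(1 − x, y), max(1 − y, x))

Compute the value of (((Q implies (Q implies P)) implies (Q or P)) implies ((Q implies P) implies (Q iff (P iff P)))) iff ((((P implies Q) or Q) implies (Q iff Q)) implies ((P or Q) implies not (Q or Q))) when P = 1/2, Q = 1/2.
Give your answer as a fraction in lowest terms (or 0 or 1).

Q implies P = 1/2 implies 1/2 = 1/2
Q implies (Q implies P) = 1/2 implies 1/2 = 1/2
Q or P = 1/2 or 1/2 = 1/2
(Q implies (Q implies P)) implies (Q or P) = 1/2 implies 1/2 = 1/2
Q implies P = 1/2 implies 1/2 = 1/2
P iff P = 1/2 iff 1/2 = 1/2
Q iff (P iff P) = 1/2 iff 1/2 = 1/2
(Q implies P) implies (Q iff (P iff P)) = 1/2 implies 1/2 = 1/2
((Q implies (Q implies P)) implies (Q or P)) implies ((Q implies P) implies (Q iff (P iff P))) = 1/2 implies 1/2 = 1/2
P implies Q = 1/2 implies 1/2 = 1/2
(P implies Q) or Q = 1/2 or 1/2 = 1/2
Q iff Q = 1/2 iff 1/2 = 1/2
((P implies Q) or Q) implies (Q iff Q) = 1/2 implies 1/2 = 1/2
P or Q = 1/2 or 1/2 = 1/2
Q or Q = 1/2 or 1/2 = 1/2
not (Q or Q) = not 1/2 = 1/2
(P or Q) implies not (Q or Q) = 1/2 implies 1/2 = 1/2
(((P implies Q) or Q) implies (Q iff Q)) implies ((P or Q) implies not (Q or Q)) = 1/2 implies 1/2 = 1/2
(((Q implies (Q implies P)) implies (Q or P)) implies ((Q implies P) implies (Q iff (P iff P)))) iff ((((P implies Q) or Q) implies (Q iff Q)) implies ((P or Q) implies not (Q or Q))) = 1/2 iff 1/2 = 1/2

1/2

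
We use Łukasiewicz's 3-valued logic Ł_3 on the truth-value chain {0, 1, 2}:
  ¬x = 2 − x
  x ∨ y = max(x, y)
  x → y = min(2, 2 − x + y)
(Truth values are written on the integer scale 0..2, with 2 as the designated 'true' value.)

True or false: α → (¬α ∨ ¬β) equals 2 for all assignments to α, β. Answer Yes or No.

Counterexample: take α = 2, β = 1.
¬α = ¬2 = 0
¬β = ¬1 = 1
¬α ∨ ¬β = 0 ∨ 1 = 1
α → (¬α ∨ ¬β) = 2 → 1 = 1
This gives 1 ≠ 2.

No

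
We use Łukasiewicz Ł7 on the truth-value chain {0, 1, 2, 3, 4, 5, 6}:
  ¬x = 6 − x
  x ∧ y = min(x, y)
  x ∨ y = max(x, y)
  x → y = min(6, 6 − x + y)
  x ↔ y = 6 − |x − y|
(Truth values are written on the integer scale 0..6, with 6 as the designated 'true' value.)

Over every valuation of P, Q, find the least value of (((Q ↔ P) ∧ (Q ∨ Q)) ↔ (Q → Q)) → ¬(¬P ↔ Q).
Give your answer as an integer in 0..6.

2

Take P = 2, Q = 4:
Q ↔ P = 4 ↔ 2 = 4
Q ∨ Q = 4 ∨ 4 = 4
(Q ↔ P) ∧ (Q ∨ Q) = 4 ∧ 4 = 4
Q → Q = 4 → 4 = 6
((Q ↔ P) ∧ (Q ∨ Q)) ↔ (Q → Q) = 4 ↔ 6 = 4
¬P = ¬2 = 4
¬P ↔ Q = 4 ↔ 4 = 6
¬(¬P ↔ Q) = ¬6 = 0
(((Q ↔ P) ∧ (Q ∨ Q)) ↔ (Q → Q)) → ¬(¬P ↔ Q) = 4 → 0 = 2
No assignment yields a value below 2, so this is the minimum.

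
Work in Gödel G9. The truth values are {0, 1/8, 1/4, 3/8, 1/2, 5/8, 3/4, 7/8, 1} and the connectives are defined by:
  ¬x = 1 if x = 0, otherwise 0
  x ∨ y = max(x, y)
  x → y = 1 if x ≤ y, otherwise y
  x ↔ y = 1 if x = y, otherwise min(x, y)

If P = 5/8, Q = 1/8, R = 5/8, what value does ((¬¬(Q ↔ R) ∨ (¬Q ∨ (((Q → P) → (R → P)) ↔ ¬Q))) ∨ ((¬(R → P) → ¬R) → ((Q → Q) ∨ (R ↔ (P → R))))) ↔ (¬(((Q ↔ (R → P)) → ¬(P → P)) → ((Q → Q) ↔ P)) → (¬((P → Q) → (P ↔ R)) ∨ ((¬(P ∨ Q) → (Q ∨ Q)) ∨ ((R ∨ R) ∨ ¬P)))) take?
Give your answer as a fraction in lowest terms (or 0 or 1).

Q ↔ R = 1/8 ↔ 5/8 = 1/8
¬(Q ↔ R) = ¬1/8 = 0
¬¬(Q ↔ R) = ¬0 = 1
¬Q = ¬1/8 = 0
Q → P = 1/8 → 5/8 = 1
R → P = 5/8 → 5/8 = 1
(Q → P) → (R → P) = 1 → 1 = 1
¬Q = ¬1/8 = 0
((Q → P) → (R → P)) ↔ ¬Q = 1 ↔ 0 = 0
¬Q ∨ (((Q → P) → (R → P)) ↔ ¬Q) = 0 ∨ 0 = 0
¬¬(Q ↔ R) ∨ (¬Q ∨ (((Q → P) → (R → P)) ↔ ¬Q)) = 1 ∨ 0 = 1
R → P = 5/8 → 5/8 = 1
¬(R → P) = ¬1 = 0
¬R = ¬5/8 = 0
¬(R → P) → ¬R = 0 → 0 = 1
Q → Q = 1/8 → 1/8 = 1
P → R = 5/8 → 5/8 = 1
R ↔ (P → R) = 5/8 ↔ 1 = 5/8
(Q → Q) ∨ (R ↔ (P → R)) = 1 ∨ 5/8 = 1
(¬(R → P) → ¬R) → ((Q → Q) ∨ (R ↔ (P → R))) = 1 → 1 = 1
(¬¬(Q ↔ R) ∨ (¬Q ∨ (((Q → P) → (R → P)) ↔ ¬Q))) ∨ ((¬(R → P) → ¬R) → ((Q → Q) ∨ (R ↔ (P → R)))) = 1 ∨ 1 = 1
R → P = 5/8 → 5/8 = 1
Q ↔ (R → P) = 1/8 ↔ 1 = 1/8
P → P = 5/8 → 5/8 = 1
¬(P → P) = ¬1 = 0
(Q ↔ (R → P)) → ¬(P → P) = 1/8 → 0 = 0
Q → Q = 1/8 → 1/8 = 1
(Q → Q) ↔ P = 1 ↔ 5/8 = 5/8
((Q ↔ (R → P)) → ¬(P → P)) → ((Q → Q) ↔ P) = 0 → 5/8 = 1
¬(((Q ↔ (R → P)) → ¬(P → P)) → ((Q → Q) ↔ P)) = ¬1 = 0
P → Q = 5/8 → 1/8 = 1/8
P ↔ R = 5/8 ↔ 5/8 = 1
(P → Q) → (P ↔ R) = 1/8 → 1 = 1
¬((P → Q) → (P ↔ R)) = ¬1 = 0
P ∨ Q = 5/8 ∨ 1/8 = 5/8
¬(P ∨ Q) = ¬5/8 = 0
Q ∨ Q = 1/8 ∨ 1/8 = 1/8
¬(P ∨ Q) → (Q ∨ Q) = 0 → 1/8 = 1
R ∨ R = 5/8 ∨ 5/8 = 5/8
¬P = ¬5/8 = 0
(R ∨ R) ∨ ¬P = 5/8 ∨ 0 = 5/8
(¬(P ∨ Q) → (Q ∨ Q)) ∨ ((R ∨ R) ∨ ¬P) = 1 ∨ 5/8 = 1
¬((P → Q) → (P ↔ R)) ∨ ((¬(P ∨ Q) → (Q ∨ Q)) ∨ ((R ∨ R) ∨ ¬P)) = 0 ∨ 1 = 1
¬(((Q ↔ (R → P)) → ¬(P → P)) → ((Q → Q) ↔ P)) → (¬((P → Q) → (P ↔ R)) ∨ ((¬(P ∨ Q) → (Q ∨ Q)) ∨ ((R ∨ R) ∨ ¬P))) = 0 → 1 = 1
((¬¬(Q ↔ R) ∨ (¬Q ∨ (((Q → P) → (R → P)) ↔ ¬Q))) ∨ ((¬(R → P) → ¬R) → ((Q → Q) ∨ (R ↔ (P → R))))) ↔ (¬(((Q ↔ (R → P)) → ¬(P → P)) → ((Q → Q) ↔ P)) → (¬((P → Q) → (P ↔ R)) ∨ ((¬(P ∨ Q) → (Q ∨ Q)) ∨ ((R ∨ R) ∨ ¬P)))) = 1 ↔ 1 = 1

1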